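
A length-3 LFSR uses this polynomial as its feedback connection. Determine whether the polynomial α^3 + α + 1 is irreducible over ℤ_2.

Write g(α) = α^3 + α + 1.
Check for roots in ℤ_2: g(0) = 1; g(1) = 1.
No roots. A degree-3 polynomial over a field with no linear factor is irreducible.

Yes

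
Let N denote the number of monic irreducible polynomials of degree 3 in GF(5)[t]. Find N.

40

The number of monic irreducibles of degree 3 over GF(5) is (1/3)·Σ_{d∣3} μ(3/d) 5^d.
Divisors of 3: 1, 3; μ(3/d) for each: -1, 1.
Σ = − 5^1 + 5^3 = 120.
N = 120/3 = 40.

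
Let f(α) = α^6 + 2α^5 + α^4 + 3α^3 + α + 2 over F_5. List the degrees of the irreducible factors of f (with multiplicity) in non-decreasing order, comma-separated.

Roots in F_5: f(0) = 2; f(1) = 0 → root; f(2) = 2; f(3) = 2; f(4) = 3.
Linear factors from roots: (α + 4).
Complete factorization: f(α) = (α + 4)^3·(α^3 + 3α + 3).
Factor degrees with multiplicity: 1 + 1 + 1 + 3 = 6.

1, 1, 1, 3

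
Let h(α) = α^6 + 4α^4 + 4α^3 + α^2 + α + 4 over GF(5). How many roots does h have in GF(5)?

3

Evaluate at each of the 5 elements of GF(5):
h(0) = 4; h(1) = 0 → root; h(2) = 0 → root; h(3) = 2; h(4) = 0 → root.
Roots: {1, 2, 4}.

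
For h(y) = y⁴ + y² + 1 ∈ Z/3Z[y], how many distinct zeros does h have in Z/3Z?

2

Evaluate at each of the 3 elements of Z/3Z:
h(0) = 1; h(1) = 0 → root; h(2) = 0 → root.
Roots: {1, 2}.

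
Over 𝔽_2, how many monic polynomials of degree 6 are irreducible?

9

Gauss's count: N_{2}(6) = (1/6) Σ_{d|6} μ(6/d)·2^d.
Divisors of 6: 1, 2, 3, 6; μ(6/d) for each: 1, -1, -1, 1.
Σ = 2^1 − 2^2 − 2^3 + 2^6 = 54.
N = 54/6 = 9.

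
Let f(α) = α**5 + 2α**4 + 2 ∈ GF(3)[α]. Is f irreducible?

Check for roots in GF(3): f(0) = 2; f(1) = 2; f(2) = 0 → root.
f(2) = 0, so (α − 2) divides f(α); f is reducible.

No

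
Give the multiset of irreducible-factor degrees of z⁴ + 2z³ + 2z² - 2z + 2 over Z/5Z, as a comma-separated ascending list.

1, 1, 2

Write g(z) = z⁴ + 2z³ + 2z² - 2z + 2.
Roots in Z/5Z: g(0) = 2; g(1) = 0 → root; g(2) = 3; g(3) = 4; g(4) = 0 → root.
Linear factors from roots: (z - 1), (z + 1).
Complete factorization: g(z) = (z + 1)·(z - 1)·(z² + 2z - 2).
Factor degrees with multiplicity: 1 + 1 + 2 = 4.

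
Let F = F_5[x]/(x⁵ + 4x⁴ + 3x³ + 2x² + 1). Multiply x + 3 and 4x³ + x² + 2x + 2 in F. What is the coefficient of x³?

3

Multiply in F_5[x]: (x + 3)·(4x³ + x² + 2x + 2) = 4x⁴ + 3x³ + 3x + 1.
Reduced: 4x⁴ + 3x³ + 3x + 1.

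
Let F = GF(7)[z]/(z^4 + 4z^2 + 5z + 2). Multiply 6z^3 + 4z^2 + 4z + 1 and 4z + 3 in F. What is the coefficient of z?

1

Multiply in GF(7)[z]: (6z^3 + 4z^2 + 4z + 1)·(4z + 3) = 3z^4 + 6z^3 + 2z + 3.
Reduce using z^4 ≡ 3z^2 + 2z + 5 (mod z^4 + 4z^2 + 5z + 2).
Reduced: 6z^3 + 2z^2 + z + 4.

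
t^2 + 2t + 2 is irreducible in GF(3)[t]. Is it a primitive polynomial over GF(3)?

Write f(t) = t^2 + 2t + 2.
|GF(3^2)^×| = 3^2 − 1 = 8. Prime factorization: 8 = 2^3.
f is primitive ⇔ t has order 8 in GF(3)[t]/(f), i.e. t^(8/q) ≠ 1 for each prime q | 8.
t^(4) mod f = 2.
None equal 1, so t has full order 8; f is primitive.

Yes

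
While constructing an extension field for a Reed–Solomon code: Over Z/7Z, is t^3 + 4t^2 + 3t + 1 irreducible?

Yes

Write P(t) = t^3 + 4t^2 + 3t + 1.
Check for roots in Z/7Z: P(0) = 1; P(1) = 2; P(2) = 3; P(3) = 3; P(4) = 1; P(5) = 3; P(6) = 1.
No roots. A degree-3 polynomial over a field with no linear factor is irreducible.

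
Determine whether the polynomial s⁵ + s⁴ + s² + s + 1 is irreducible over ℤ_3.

Yes

Write P(s) = s⁵ + s⁴ + s² + s + 1.
Check for roots in ℤ_3: P(0) = 1; P(1) = 2; P(2) = 1.
No roots, so no linear factors.
Monic irreducibles of degree 2 over GF(3): s² + 1, s² + s + 2, s² + 2s + 2.
None of them divide P (all give nonzero remainder).
No irreducible factor of degree ≤ 2 exists, so P is irreducible over GF(3).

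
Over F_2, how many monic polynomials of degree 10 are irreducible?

99

x^(2^10) − x is the product of all monic irreducibles of degree dividing 10; Möbius inversion gives N = (1/10) Σ μ(10/d)·2^d.
Divisors of 10: 1, 2, 5, 10; μ(10/d) for each: 1, -1, -1, 1.
Σ = 2^1 − 2^2 − 2^5 + 2^10 = 990.
N = 990/10 = 99.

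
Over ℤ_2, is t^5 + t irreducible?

No

Write h(t) = t^5 + t.
Check for roots in ℤ_2: h(0) = 0 → root; h(1) = 0 → root.
h(0) = 0, so (t) divides h(t); h is reducible.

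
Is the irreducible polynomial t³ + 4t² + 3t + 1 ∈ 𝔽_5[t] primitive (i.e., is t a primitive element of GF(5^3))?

No

Write f(t) = t³ + 4t² + 3t + 1.
|GF(5^3)^×| = 5^3 − 1 = 124. Prime factorization: 124 = 2^2·31.
f is primitive ⇔ t has order 124 in GF(5)[t]/(f), i.e. t^(124/q) ≠ 1 for each prime q | 124.
t^(62) mod f = 1
t^(4) mod f = 3t² + t + 4.
Since t^(62) = 1, the order of t divides 62 < 124; not primitive.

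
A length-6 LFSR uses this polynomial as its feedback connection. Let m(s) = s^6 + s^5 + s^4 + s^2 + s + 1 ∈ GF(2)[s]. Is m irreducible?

No

Check for roots in GF(2): m(0) = 1; m(1) = 0 → root.
m(1) = 0, so (s − 1) divides m(s); m is reducible.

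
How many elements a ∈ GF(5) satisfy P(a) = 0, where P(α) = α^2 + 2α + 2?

2

Evaluate at each of the 5 elements of GF(5):
P(0) = 2; P(1) = 0 → root; P(2) = 0 → root; P(3) = 2; P(4) = 1.
Roots: {1, 2}.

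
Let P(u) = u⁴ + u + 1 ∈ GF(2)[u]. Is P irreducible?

Check for roots in GF(2): P(0) = 1; P(1) = 1.
No roots, so no linear factors.
Monic irreducibles of degree 2 over GF(2): u² + u + 1.
None of them divide P (all give nonzero remainder).
No irreducible factor of degree ≤ 2 exists, so P is irreducible over GF(2).

Yes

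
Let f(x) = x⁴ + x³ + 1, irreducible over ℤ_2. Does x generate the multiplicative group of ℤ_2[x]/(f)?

Yes

|GF(2^4)^×| = 2^4 − 1 = 15. Prime factorization: 15 = 3·5.
f is primitive ⇔ x has order 15 in GF(2)[x]/(f), i.e. x^(15/q) ≠ 1 for each prime q | 15.
x^(5) mod f = x³ + x + 1.
x^(3) mod f = x³.
None equal 1, so x has full order 15; f is primitive.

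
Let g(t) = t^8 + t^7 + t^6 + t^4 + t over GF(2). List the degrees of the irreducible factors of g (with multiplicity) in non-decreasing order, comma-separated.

Roots in GF(2): g(0) = 0 → root; g(1) = 1.
Linear factors from roots: (t).
Complete factorization: g(t) = (t)·(t^2 + t + 1)^2·(t^3 + t^2 + 1).
Factor degrees with multiplicity: 1 + 2 + 2 + 3 = 8.

1, 2, 2, 3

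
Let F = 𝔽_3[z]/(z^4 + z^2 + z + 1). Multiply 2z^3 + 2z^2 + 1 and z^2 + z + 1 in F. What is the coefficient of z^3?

Multiply in 𝔽_3[z]: (2z^3 + 2z^2 + 1)·(z^2 + z + 1) = 2z^5 + z^4 + z^3 + z + 1.
Reduce using z^4 ≡ 2z^2 + 2z + 2 (mod z^4 + z^2 + z + 1).
Reduced: 2z^3 + z.

2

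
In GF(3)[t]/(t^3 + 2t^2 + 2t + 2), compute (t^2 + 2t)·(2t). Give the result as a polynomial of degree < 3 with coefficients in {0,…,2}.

Multiply in GF(3)[t]: (t^2 + 2t)·(2t) = 2t^3 + t^2.
Reduce using t^3 ≡ t^2 + t + 1 (mod t^3 + 2t^2 + 2t + 2).
Reduced: 2t + 2.

2t + 2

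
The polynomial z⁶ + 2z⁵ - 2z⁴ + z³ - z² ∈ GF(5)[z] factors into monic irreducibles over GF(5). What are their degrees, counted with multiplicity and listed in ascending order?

1, 1, 1, 1, 2

Write f(z) = z⁶ + 2z⁵ - 2z⁴ + z³ - z².
Roots in GF(5): f(0) = 0 → root; f(1) = 1; f(2) = 0 → root; f(3) = 1; f(4) = 0 → root.
Linear factors from roots: (z), (z - 2), (z + 1).
Complete factorization: f(z) = (z + 1)·(z - 2)·(z)^2·(z² - 2z - 2).
Factor degrees with multiplicity: 1 + 1 + 1 + 1 + 2 = 6.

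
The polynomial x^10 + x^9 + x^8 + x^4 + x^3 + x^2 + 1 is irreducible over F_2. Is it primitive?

Yes

Write f(x) = x^10 + x^9 + x^8 + x^4 + x^3 + x^2 + 1.
|GF(2^10)^×| = 2^10 − 1 = 1023. Prime factorization: 1023 = 3·11·31.
f is primitive ⇔ x has order 1023 in GF(2)[x]/(f), i.e. x^(1023/q) ≠ 1 for each prime q | 1023.
x^(341) mod f = x^8 + x^6 + x^5 + x^3 + x.
x^(93) mod f = x^8 + x^5 + x^2 + 1.
x^(33) mod f = x^2 + x.
None equal 1, so x has full order 1023; f is primitive.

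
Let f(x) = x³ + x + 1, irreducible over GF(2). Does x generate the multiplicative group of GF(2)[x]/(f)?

|GF(2^3)^×| = 2^3 − 1 = 7. Prime factorization: 7 = 7.
f is primitive ⇔ x has order 7 in GF(2)[x]/(f), i.e. x^(7/q) ≠ 1 for each prime q | 7.
x^(1) mod f = x.
None equal 1, so x has full order 7; f is primitive.

Yes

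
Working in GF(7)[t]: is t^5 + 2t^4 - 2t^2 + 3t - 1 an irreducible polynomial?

Write f(t) = t^5 + 2t^4 - 2t^2 + 3t - 1.
Check for roots in GF(7): f(0) = 6; f(1) = 3; f(2) = 5; f(3) = 3; f(4) = 3; f(5) = 6; f(6) = 2.
No roots, so no linear factors.
Degree-2 irreducible divisors: test the 21 monic irreducibles of degree 2 over GF(7).
None of them divide f (all give nonzero remainder).
No irreducible factor of degree ≤ 2 exists, so f is irreducible over GF(7).

Yes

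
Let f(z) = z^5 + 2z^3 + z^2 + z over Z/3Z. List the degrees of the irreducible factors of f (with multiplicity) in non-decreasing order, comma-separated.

1, 1, 3

Roots in Z/3Z: f(0) = 0 → root; f(1) = 2; f(2) = 0 → root.
Linear factors from roots: (z), (z + 1).
Complete factorization: f(z) = (z)·(z + 1)·(z^3 + 2z^2 + 1).
Factor degrees with multiplicity: 1 + 1 + 3 = 5.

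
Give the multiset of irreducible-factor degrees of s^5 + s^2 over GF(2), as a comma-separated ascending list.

1, 1, 1, 2

Write f(s) = s^5 + s^2.
Roots in GF(2): f(0) = 0 → root; f(1) = 0 → root.
Linear factors from roots: (s), (s + 1).
Complete factorization: f(s) = (s + 1)·(s)^2·(s^2 + s + 1).
Factor degrees with multiplicity: 1 + 1 + 1 + 2 = 5.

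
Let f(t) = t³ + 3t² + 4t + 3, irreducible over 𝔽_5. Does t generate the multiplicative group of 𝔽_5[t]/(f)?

Yes

|GF(5^3)^×| = 5^3 − 1 = 124. Prime factorization: 124 = 2^2·31.
f is primitive ⇔ t has order 124 in GF(5)[t]/(f), i.e. t^(124/q) ≠ 1 for each prime q | 124.
t^(62) mod f = 4.
t^(4) mod f = 4t + 4.
None equal 1, so t has full order 124; f is primitive.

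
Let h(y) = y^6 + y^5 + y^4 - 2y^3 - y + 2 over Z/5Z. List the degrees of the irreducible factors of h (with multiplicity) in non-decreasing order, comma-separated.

3, 3

Roots in Z/5Z: h(0) = 2; h(1) = 2; h(2) = 1; h(3) = 3; h(4) = 1.
Complete factorization: h(y) = (y^3 + 2y^2 - 2)·(y^3 - y^2 - 2y - 1).
Factor degrees with multiplicity: 3 + 3 = 6.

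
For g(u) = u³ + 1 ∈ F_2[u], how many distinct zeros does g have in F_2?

1

Evaluate at each of the 2 elements of F_2:
g(0) = 1; g(1) = 0 → root.
Roots: {1}.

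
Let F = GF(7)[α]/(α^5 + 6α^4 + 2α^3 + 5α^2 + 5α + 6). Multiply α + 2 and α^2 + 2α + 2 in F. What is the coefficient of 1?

Multiply in GF(7)[α]: (α + 2)·(α^2 + 2α + 2) = α^3 + 4α^2 + 6α + 4.
Reduced: α^3 + 4α^2 + 6α + 4.

4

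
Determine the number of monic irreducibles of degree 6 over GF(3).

116

The number of monic irreducibles of degree 6 over GF(3) is (1/6)·Σ_{d∣6} μ(6/d) 3^d.
Divisors of 6: 1, 2, 3, 6; μ(6/d) for each: 1, -1, -1, 1.
Σ = 3^1 − 3^2 − 3^3 + 3^6 = 696.
N = 696/6 = 116.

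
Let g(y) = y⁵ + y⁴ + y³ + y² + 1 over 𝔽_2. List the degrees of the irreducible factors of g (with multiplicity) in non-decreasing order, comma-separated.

Roots in 𝔽_2: g(0) = 1; g(1) = 1.
Complete factorization: g(y) = (y⁵ + y⁴ + y³ + y² + 1).
Factor degrees with multiplicity: 5 = 5.

5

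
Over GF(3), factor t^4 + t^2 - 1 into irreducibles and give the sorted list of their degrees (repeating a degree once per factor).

Write h(t) = t^4 + t^2 - 1.
Roots in GF(3): h(0) = 2; h(1) = 1; h(2) = 1.
Complete factorization: h(t) = (t^4 + t^2 - 1).
Factor degrees with multiplicity: 4 = 4.

4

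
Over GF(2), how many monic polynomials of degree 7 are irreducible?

18

By the necklace-counting formula, N_2(7) = (1/7) Σ_{d|7} μ(7/d)·2^d.
Divisors of 7: 1, 7; μ(7/d) for each: -1, 1.
Σ = − 2^1 + 2^7 = 126.
N = 126/7 = 18.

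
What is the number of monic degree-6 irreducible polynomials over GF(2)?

9

By the necklace-counting formula, N_2(6) = (1/6) Σ_{d|6} μ(6/d)·2^d.
Divisors of 6: 1, 2, 3, 6; μ(6/d) for each: 1, -1, -1, 1.
Σ = 2^1 − 2^2 − 2^3 + 2^6 = 54.
N = 54/6 = 9.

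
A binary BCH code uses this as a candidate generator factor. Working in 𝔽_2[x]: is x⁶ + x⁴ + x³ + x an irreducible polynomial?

No

Write h(x) = x⁶ + x⁴ + x³ + x.
Check for roots in 𝔽_2: h(0) = 0 → root; h(1) = 0 → root.
h(0) = 0, so (x) divides h(x); h is reducible.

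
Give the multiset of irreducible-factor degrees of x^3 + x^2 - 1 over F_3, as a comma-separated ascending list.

Write h(x) = x^3 + x^2 - 1.
Roots in F_3: h(0) = 2; h(1) = 1; h(2) = 2.
Complete factorization: h(x) = (x^3 + x^2 - 1).
Factor degrees with multiplicity: 3 = 3.

3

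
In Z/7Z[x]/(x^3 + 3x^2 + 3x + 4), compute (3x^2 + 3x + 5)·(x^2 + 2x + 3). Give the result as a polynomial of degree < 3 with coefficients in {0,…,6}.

Multiply in Z/7Z[x]: (3x^2 + 3x + 5)·(x^2 + 2x + 3) = 3x^4 + 2x^3 + 6x^2 + 5x + 1.
Reduce using x^3 ≡ 4x^2 + 4x + 3 (mod x^3 + 3x^2 + 3x + 4).
Reduced: 4x^2 + 1.

4x^2 + 1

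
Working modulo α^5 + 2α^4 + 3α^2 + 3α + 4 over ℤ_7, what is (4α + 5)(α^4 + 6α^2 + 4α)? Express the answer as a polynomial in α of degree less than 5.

4α^4 + 3α^3 + 6α^2 + α + 5

Multiply in ℤ_7[α]: (4α + 5)·(α^4 + 6α^2 + 4α) = 4α^5 + 5α^4 + 3α^3 + 4α^2 + 6α.
Reduce using α^5 ≡ 5α^4 + 4α^2 + 4α + 3 (mod α^5 + 2α^4 + 3α^2 + 3α + 4).
Reduced: 4α^4 + 3α^3 + 6α^2 + α + 5.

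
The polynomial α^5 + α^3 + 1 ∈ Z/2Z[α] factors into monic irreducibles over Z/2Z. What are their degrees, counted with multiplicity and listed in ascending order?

5

Write g(α) = α^5 + α^3 + 1.
Roots in Z/2Z: g(0) = 1; g(1) = 1.
Complete factorization: g(α) = (α^5 + α^3 + 1).
Factor degrees with multiplicity: 5 = 5.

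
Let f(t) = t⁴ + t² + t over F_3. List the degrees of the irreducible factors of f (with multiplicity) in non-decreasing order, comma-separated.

1, 1, 2

Roots in F_3: f(0) = 0 → root; f(1) = 0 → root; f(2) = 1.
Linear factors from roots: (t), (t + 2).
Complete factorization: f(t) = (t)·(t + 2)·(t² + t + 2).
Factor degrees with multiplicity: 1 + 1 + 2 = 4.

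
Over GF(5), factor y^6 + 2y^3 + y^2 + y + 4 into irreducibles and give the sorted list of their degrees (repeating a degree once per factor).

Write h(y) = y^6 + 2y^3 + y^2 + y + 4.
Roots in GF(5): h(0) = 4; h(1) = 4; h(2) = 0 → root; h(3) = 4; h(4) = 3.
Linear factors from roots: (y + 3).
Complete factorization: h(y) = (y + 3)·(y^2 + 4y + 2)·(y^3 + 3y^2 + 4).
Factor degrees with multiplicity: 1 + 2 + 3 = 6.

1, 2, 3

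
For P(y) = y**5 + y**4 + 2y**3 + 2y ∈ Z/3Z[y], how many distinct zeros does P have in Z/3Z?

2

Evaluate at each of the 3 elements of Z/3Z:
P(0) = 0 → root; P(1) = 0 → root; P(2) = 2.
Roots: {0, 1}.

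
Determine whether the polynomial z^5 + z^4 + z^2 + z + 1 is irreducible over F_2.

Write P(z) = z^5 + z^4 + z^2 + z + 1.
Check for roots in F_2: P(0) = 1; P(1) = 1.
No roots, so no linear factors.
Monic irreducibles of degree 2 over GF(2): z^2 + z + 1.
None of them divide P (all give nonzero remainder).
No irreducible factor of degree ≤ 2 exists, so P is irreducible over GF(2).

Yes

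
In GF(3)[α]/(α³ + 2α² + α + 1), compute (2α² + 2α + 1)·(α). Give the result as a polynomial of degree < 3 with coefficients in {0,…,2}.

α^2 + 2α + 1

Multiply in GF(3)[α]: (2α² + 2α + 1)·(α) = 2α³ + 2α² + α.
Reduce using α³ ≡ α² + 2α + 2 (mod α³ + 2α² + α + 1).
Reduced: α² + 2α + 1.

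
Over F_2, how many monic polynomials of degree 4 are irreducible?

3

x^(2^4) − x is the product of all monic irreducibles of degree dividing 4; Möbius inversion gives N = (1/4) Σ μ(4/d)·2^d.
Divisors of 4: 1, 2, 4; μ(4/d) for each: 0, -1, 1.
Σ = − 2^2 + 2^4 = 12.
N = 12/4 = 3.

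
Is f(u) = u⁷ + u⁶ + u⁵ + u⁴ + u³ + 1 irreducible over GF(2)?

Check for roots in GF(2): f(0) = 1; f(1) = 0 → root.
f(1) = 0, so (u − 1) divides f(u); f is reducible.

No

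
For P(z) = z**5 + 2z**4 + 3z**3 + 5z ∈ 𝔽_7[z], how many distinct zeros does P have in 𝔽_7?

3

Evaluate at each of the 7 elements of 𝔽_7:
P(0) = 0 → root; P(1) = 4; P(2) = 0 → root; P(3) = 4; P(4) = 5; P(5) = 1; P(6) = 0 → root.
Roots: {0, 2, 6}.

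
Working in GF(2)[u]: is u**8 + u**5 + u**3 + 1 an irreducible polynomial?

Write m(u) = u**8 + u**5 + u**3 + 1.
Check for roots in GF(2): m(0) = 1; m(1) = 0 → root.
m(1) = 0, so (u − 1) divides m(u); m is reducible.

No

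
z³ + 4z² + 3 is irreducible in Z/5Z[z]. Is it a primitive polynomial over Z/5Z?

Yes

Write f(z) = z³ + 4z² + 3.
|GF(5^3)^×| = 5^3 − 1 = 124. Prime factorization: 124 = 2^2·31.
f is primitive ⇔ z has order 124 in GF(5)[z]/(f), i.e. z^(124/q) ≠ 1 for each prime q | 124.
z^(62) mod f = 4.
z^(4) mod f = z² + 2z + 2.
None equal 1, so z has full order 124; f is primitive.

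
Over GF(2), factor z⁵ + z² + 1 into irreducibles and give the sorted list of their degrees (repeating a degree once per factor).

5

Write f(z) = z⁵ + z² + 1.
Roots in GF(2): f(0) = 1; f(1) = 1.
Complete factorization: f(z) = (z⁵ + z² + 1).
Factor degrees with multiplicity: 5 = 5.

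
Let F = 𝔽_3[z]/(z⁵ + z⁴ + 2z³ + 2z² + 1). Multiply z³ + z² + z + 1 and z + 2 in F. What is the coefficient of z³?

0

Multiply in 𝔽_3[z]: (z³ + z² + z + 1)·(z + 2) = z⁴ + 2.
Reduced: z⁴ + 2.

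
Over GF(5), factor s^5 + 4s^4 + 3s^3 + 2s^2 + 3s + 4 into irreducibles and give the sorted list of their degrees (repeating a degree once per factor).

Write h(s) = s^5 + 4s^4 + 3s^3 + 2s^2 + 3s + 4.
Roots in GF(5): h(0) = 4; h(1) = 2; h(2) = 3; h(3) = 4; h(4) = 3.
Complete factorization: h(s) = (s^2 + 4s + 1)·(s^3 + 2s + 4).
Factor degrees with multiplicity: 2 + 3 = 5.

2, 3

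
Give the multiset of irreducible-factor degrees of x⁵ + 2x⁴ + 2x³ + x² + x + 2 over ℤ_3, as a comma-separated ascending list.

Write h(x) = x⁵ + 2x⁴ + 2x³ + x² + x + 2.
Roots in ℤ_3: h(0) = 2; h(1) = 0 → root; h(2) = 1.
Linear factors from roots: (x + 2).
Complete factorization: h(x) = (x + 2)·(x² + 1)^2.
Factor degrees with multiplicity: 1 + 2 + 2 = 5.

1, 2, 2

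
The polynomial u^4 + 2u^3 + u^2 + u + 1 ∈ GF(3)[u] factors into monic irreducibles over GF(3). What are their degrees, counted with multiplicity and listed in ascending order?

Write g(u) = u^4 + 2u^3 + u^2 + u + 1.
Roots in GF(3): g(0) = 1; g(1) = 0 → root; g(2) = 0 → root.
Linear factors from roots: (u + 2), (u + 1).
Complete factorization: g(u) = (u + 1)·(u + 2)·(u^2 + 2u + 2).
Factor degrees with multiplicity: 1 + 1 + 2 = 4.

1, 1, 2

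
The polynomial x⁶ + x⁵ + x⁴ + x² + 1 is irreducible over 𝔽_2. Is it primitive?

Write f(x) = x⁶ + x⁵ + x⁴ + x² + 1.
|GF(2^6)^×| = 2^6 − 1 = 63. Prime factorization: 63 = 3^2·7.
f is primitive ⇔ x has order 63 in GF(2)[x]/(f), i.e. x^(63/q) ≠ 1 for each prime q | 63.
x^(21) mod f = 1
x^(9) mod f = x³ + 1.
Since x^(21) = 1, the order of x divides 21 < 63; not primitive.

No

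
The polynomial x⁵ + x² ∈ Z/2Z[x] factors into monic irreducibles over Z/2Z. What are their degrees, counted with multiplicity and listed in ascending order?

Write f(x) = x⁵ + x².
Roots in Z/2Z: f(0) = 0 → root; f(1) = 0 → root.
Linear factors from roots: (x), (x + 1).
Complete factorization: f(x) = (x + 1)·(x)^2·(x² + x + 1).
Factor degrees with multiplicity: 1 + 1 + 1 + 2 = 5.

1, 1, 1, 2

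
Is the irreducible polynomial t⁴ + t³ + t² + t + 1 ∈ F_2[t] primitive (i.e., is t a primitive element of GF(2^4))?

No

Write f(t) = t⁴ + t³ + t² + t + 1.
|GF(2^4)^×| = 2^4 − 1 = 15. Prime factorization: 15 = 3·5.
f is primitive ⇔ t has order 15 in GF(2)[t]/(f), i.e. t^(15/q) ≠ 1 for each prime q | 15.
t^(5) mod f = 1
t^(3) mod f = t³.
Since t^(5) = 1, the order of t divides 5 < 15; not primitive.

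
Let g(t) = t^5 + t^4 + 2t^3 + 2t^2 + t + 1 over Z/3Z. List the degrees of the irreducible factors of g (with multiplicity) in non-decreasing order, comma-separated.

1, 2, 2

Roots in Z/3Z: g(0) = 1; g(1) = 2; g(2) = 0 → root.
Linear factors from roots: (t + 1).
Complete factorization: g(t) = (t + 1)·(t^2 + 1)^2.
Factor degrees with multiplicity: 1 + 2 + 2 = 5.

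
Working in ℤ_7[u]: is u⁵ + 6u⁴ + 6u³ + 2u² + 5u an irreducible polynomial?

Write m(u) = u⁵ + 6u⁴ + 6u³ + 2u² + 5u.
Check for roots in ℤ_7: m(0) = 0 → root; m(1) = 6; m(2) = 5; m(3) = 0 → root; m(4) = 0 → root; m(5) = 0 → root; m(6) = 3.
m(0) = 0, so (u) divides m(u); m is reducible.

No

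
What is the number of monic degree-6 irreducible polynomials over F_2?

9

x^(2^6) − x is the product of all monic irreducibles of degree dividing 6; Möbius inversion gives N = (1/6) Σ μ(6/d)·2^d.
Divisors of 6: 1, 2, 3, 6; μ(6/d) for each: 1, -1, -1, 1.
Σ = 2^1 − 2^2 − 2^3 + 2^6 = 54.
N = 54/6 = 9.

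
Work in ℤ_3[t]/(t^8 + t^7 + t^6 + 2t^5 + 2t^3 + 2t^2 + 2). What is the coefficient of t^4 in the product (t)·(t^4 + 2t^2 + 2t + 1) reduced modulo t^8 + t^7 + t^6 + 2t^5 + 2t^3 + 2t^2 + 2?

Multiply in ℤ_3[t]: (t)·(t^4 + 2t^2 + 2t + 1) = t^5 + 2t^3 + 2t^2 + t.
Reduced: t^5 + 2t^3 + 2t^2 + t.

0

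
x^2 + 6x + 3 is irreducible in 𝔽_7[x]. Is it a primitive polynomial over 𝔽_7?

Yes

Write f(x) = x^2 + 6x + 3.
|GF(7^2)^×| = 7^2 − 1 = 48. Prime factorization: 48 = 2^4·3.
f is primitive ⇔ x has order 48 in GF(7)[x]/(f), i.e. x^(48/q) ≠ 1 for each prime q | 48.
x^(24) mod f = 6.
x^(16) mod f = 2.
None equal 1, so x has full order 48; f is primitive.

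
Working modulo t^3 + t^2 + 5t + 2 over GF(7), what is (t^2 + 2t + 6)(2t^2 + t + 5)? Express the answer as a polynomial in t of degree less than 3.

6t^2 + 4t + 3

Multiply in GF(7)[t]: (t^2 + 2t + 6)·(2t^2 + t + 5) = 2t^4 + 5t^3 + 5t^2 + 2t + 2.
Reduce using t^3 ≡ 6t^2 + 2t + 5 (mod t^3 + t^2 + 5t + 2).
Reduced: 6t^2 + 4t + 3.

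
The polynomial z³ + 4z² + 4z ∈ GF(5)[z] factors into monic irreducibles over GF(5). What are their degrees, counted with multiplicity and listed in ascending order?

1, 1, 1

Write g(z) = z³ + 4z² + 4z.
Roots in GF(5): g(0) = 0 → root; g(1) = 4; g(2) = 2; g(3) = 0 → root; g(4) = 4.
Linear factors from roots: (z), (z + 2).
Complete factorization: g(z) = (z)·(z + 2)^2.
Factor degrees with multiplicity: 1 + 1 + 1 = 3.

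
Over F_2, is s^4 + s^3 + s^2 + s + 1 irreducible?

Yes

Write g(s) = s^4 + s^3 + s^2 + s + 1.
Check for roots in F_2: g(0) = 1; g(1) = 1.
No roots, so no linear factors.
Monic irreducibles of degree 2 over GF(2): s^2 + s + 1.
None of them divide g (all give nonzero remainder).
No irreducible factor of degree ≤ 2 exists, so g is irreducible over GF(2).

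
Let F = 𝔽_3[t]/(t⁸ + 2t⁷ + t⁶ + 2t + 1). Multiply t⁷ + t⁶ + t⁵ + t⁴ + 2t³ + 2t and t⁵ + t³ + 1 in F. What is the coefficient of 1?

Multiply in 𝔽_3[t]: (t⁷ + t⁶ + t⁵ + t⁴ + 2t³ + 2t)·(t⁵ + t³ + 1) = t¹² + t¹¹ + 2t¹⁰ + 2t⁹ + 2t⁷ + 2t⁶ + t⁵ + 2t³ + 2t.
Reduce using t⁸ ≡ t⁷ + 2t⁶ + t + 2 (mod t⁸ + 2t⁷ + t⁶ + 2t + 1).
Reduced: 2t⁷ + 2t⁶ + 2t⁵ + t⁴ + 2t.

0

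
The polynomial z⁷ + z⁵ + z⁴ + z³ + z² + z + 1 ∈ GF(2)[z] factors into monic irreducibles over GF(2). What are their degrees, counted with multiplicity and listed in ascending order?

Write h(z) = z⁷ + z⁵ + z⁴ + z³ + z² + z + 1.
Roots in GF(2): h(0) = 1; h(1) = 1.
Complete factorization: h(z) = (z⁷ + z⁵ + z⁴ + z³ + z² + z + 1).
Factor degrees with multiplicity: 7 = 7.

7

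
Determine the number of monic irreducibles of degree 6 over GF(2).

9

x^(2^6) − x is the product of all monic irreducibles of degree dividing 6; Möbius inversion gives N = (1/6) Σ μ(6/d)·2^d.
Divisors of 6: 1, 2, 3, 6; μ(6/d) for each: 1, -1, -1, 1.
Σ = 2^1 − 2^2 − 2^3 + 2^6 = 54.
N = 54/6 = 9.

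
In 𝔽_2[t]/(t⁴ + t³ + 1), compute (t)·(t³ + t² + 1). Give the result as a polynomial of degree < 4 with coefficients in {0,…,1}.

t + 1

Multiply in 𝔽_2[t]: (t)·(t³ + t² + 1) = t⁴ + t³ + t.
Reduce using t⁴ ≡ t³ + 1 (mod t⁴ + t³ + 1).
Reduced: t + 1.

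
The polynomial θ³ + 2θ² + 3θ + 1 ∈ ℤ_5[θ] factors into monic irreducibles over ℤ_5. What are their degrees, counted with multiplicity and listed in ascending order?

1, 2

Write g(θ) = θ³ + 2θ² + 3θ + 1.
Roots in ℤ_5: g(0) = 1; g(1) = 2; g(2) = 3; g(3) = 0 → root; g(4) = 4.
Linear factors from roots: (θ + 2).
Complete factorization: g(θ) = (θ + 2)·(θ² + 3).
Factor degrees with multiplicity: 1 + 2 = 3.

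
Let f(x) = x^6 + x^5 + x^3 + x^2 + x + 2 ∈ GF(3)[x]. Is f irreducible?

Check for roots in GF(3): f(0) = 2; f(1) = 1; f(2) = 1.
No roots, so no linear factors.
Monic irreducibles of degree 2 over GF(3): x^2 + 1, x^2 + x + 2, x^2 + 2x + 2.
None of them divide f (all give nonzero remainder).
Degree-3 irreducible divisors: test the 8 monic irreducibles of degree 3 over GF(3).
None of them divide f (all give nonzero remainder).
No irreducible factor of degree ≤ 3 exists, so f is irreducible over GF(3).

Yes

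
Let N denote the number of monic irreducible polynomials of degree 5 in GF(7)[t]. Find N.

3360

Gauss's count: N_{7}(5) = (1/5) Σ_{d|5} μ(5/d)·7^d.
Divisors of 5: 1, 5; μ(5/d) for each: -1, 1.
Σ = − 7^1 + 7^5 = 16800.
N = 16800/5 = 3360.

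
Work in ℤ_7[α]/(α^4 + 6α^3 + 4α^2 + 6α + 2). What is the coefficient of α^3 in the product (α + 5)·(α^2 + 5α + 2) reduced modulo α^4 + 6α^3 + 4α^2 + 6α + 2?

Multiply in ℤ_7[α]: (α + 5)·(α^2 + 5α + 2) = α^3 + 3α^2 + 6α + 3.
Reduced: α^3 + 3α^2 + 6α + 3.

1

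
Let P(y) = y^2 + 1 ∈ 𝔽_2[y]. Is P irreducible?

Check for roots in 𝔽_2: P(0) = 1; P(1) = 0 → root.
P(1) = 0, so (y − 1) divides P(y); P is reducible.

No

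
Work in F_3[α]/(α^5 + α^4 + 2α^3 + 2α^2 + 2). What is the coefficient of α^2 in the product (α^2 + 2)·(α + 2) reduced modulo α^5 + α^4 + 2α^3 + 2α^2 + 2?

2

Multiply in F_3[α]: (α^2 + 2)·(α + 2) = α^3 + 2α^2 + 2α + 1.
Reduced: α^3 + 2α^2 + 2α + 1.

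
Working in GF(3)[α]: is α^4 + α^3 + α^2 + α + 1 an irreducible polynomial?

Yes

Write g(α) = α^4 + α^3 + α^2 + α + 1.
Check for roots in GF(3): g(0) = 1; g(1) = 2; g(2) = 1.
No roots, so no linear factors.
Monic irreducibles of degree 2 over GF(3): α^2 + 1, α^2 + α - 1, α^2 - α - 1.
None of them divide g (all give nonzero remainder).
No irreducible factor of degree ≤ 2 exists, so g is irreducible over GF(3).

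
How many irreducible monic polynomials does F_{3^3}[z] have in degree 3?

6552

By the necklace-counting formula, N_27(3) = (1/3) Σ_{d|3} μ(3/d)·27^d.
Divisors of 3: 1, 3; μ(3/d) for each: -1, 1.
Σ = − 27^1 + 27^3 = 19656.
N = 19656/3 = 6552.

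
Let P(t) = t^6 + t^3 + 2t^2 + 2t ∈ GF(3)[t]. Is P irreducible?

No

Check for roots in GF(3): P(0) = 0 → root; P(1) = 0 → root; P(2) = 0 → root.
P(0) = 0, so (t) divides P(t); P is reducible.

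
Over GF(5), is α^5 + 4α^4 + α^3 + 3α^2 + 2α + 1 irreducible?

Write h(α) = α^5 + 4α^4 + α^3 + 3α^2 + 2α + 1.
Check for roots in GF(5): h(0) = 1; h(1) = 2; h(2) = 1; h(3) = 3; h(4) = 4.
No roots, so no linear factors.
Degree-2 irreducible divisors: test the 10 monic irreducibles of degree 2 over GF(5).
None of them divide h (all give nonzero remainder).
No irreducible factor of degree ≤ 2 exists, so h is irreducible over GF(5).

Yes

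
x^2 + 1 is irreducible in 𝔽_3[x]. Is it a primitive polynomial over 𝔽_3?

No

Write f(x) = x^2 + 1.
|GF(3^2)^×| = 3^2 − 1 = 8. Prime factorization: 8 = 2^3.
f is primitive ⇔ x has order 8 in GF(3)[x]/(f), i.e. x^(8/q) ≠ 1 for each prime q | 8.
x^(4) mod f = 1
Since x^(4) = 1, the order of x divides 4 < 8; not primitive.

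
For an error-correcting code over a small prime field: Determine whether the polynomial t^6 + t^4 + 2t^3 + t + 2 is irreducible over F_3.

Yes

Write f(t) = t^6 + t^4 + 2t^3 + t + 2.
Check for roots in F_3: f(0) = 2; f(1) = 1; f(2) = 1.
No roots, so no linear factors.
Monic irreducibles of degree 2 over GF(3): t^2 + 1, t^2 + t + 2, t^2 + 2t + 2.
None of them divide f (all give nonzero remainder).
Degree-3 irreducible divisors: test the 8 monic irreducibles of degree 3 over GF(3).
None of them divide f (all give nonzero remainder).
No irreducible factor of degree ≤ 3 exists, so f is irreducible over GF(3).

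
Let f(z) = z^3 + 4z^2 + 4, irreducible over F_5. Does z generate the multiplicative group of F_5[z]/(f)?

No

|GF(5^3)^×| = 5^3 − 1 = 124. Prime factorization: 124 = 2^2·31.
f is primitive ⇔ z has order 124 in GF(5)[z]/(f), i.e. z^(124/q) ≠ 1 for each prime q | 124.
z^(62) mod f = 1
z^(4) mod f = z^2 + z + 1.
Since z^(62) = 1, the order of z divides 62 < 124; not primitive.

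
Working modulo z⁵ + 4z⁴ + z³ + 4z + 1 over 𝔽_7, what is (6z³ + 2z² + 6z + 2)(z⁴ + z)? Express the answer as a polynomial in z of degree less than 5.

Multiply in 𝔽_7[z]: (6z³ + 2z² + 6z + 2)·(z⁴ + z) = 6z⁷ + 2z⁶ + 6z⁵ + z⁴ + 2z³ + 6z² + 2z.
Reduce using z⁵ ≡ 3z⁴ + 6z³ + 3z + 6 (mod z⁵ + 4z⁴ + z³ + 4z + 1).
Reduced: 2z³ + 4z² + z + 3.

2z^3 + 4z^2 + z + 3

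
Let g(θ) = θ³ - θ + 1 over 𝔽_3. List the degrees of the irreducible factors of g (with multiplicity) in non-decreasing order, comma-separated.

Roots in 𝔽_3: g(0) = 1; g(1) = 1; g(2) = 1.
Complete factorization: g(θ) = (θ³ - θ + 1).
Factor degrees with multiplicity: 3 = 3.

3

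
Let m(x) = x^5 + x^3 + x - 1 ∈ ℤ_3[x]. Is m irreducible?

Yes

Check for roots in ℤ_3: m(0) = 2; m(1) = 2; m(2) = 2.
No roots, so no linear factors.
Monic irreducibles of degree 2 over GF(3): x^2 + 1, x^2 + x - 1, x^2 - x - 1.
None of them divide m (all give nonzero remainder).
No irreducible factor of degree ≤ 2 exists, so m is irreducible over GF(3).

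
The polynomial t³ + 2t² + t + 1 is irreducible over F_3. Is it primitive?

Yes

Write f(t) = t³ + 2t² + t + 1.
|GF(3^3)^×| = 3^3 − 1 = 26. Prime factorization: 26 = 2·13.
f is primitive ⇔ t has order 26 in GF(3)[t]/(f), i.e. t^(26/q) ≠ 1 for each prime q | 26.
t^(13) mod f = 2.
t^(2) mod f = t².
None equal 1, so t has full order 26; f is primitive.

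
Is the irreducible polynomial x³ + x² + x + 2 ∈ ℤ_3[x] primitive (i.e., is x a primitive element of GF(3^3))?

Write f(x) = x³ + x² + x + 2.
|GF(3^3)^×| = 3^3 − 1 = 26. Prime factorization: 26 = 2·13.
f is primitive ⇔ x has order 26 in GF(3)[x]/(f), i.e. x^(26/q) ≠ 1 for each prime q | 26.
x^(13) mod f = 1
x^(2) mod f = x².
Since x^(13) = 1, the order of x divides 13 < 26; not primitive.

No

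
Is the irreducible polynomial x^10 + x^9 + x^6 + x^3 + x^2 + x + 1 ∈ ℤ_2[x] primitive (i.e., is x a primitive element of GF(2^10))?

Yes

Write f(x) = x^10 + x^9 + x^6 + x^3 + x^2 + x + 1.
|GF(2^10)^×| = 2^10 − 1 = 1023. Prime factorization: 1023 = 3·11·31.
f is primitive ⇔ x has order 1023 in GF(2)[x]/(f), i.e. x^(1023/q) ≠ 1 for each prime q | 1023.
x^(341) mod f = x^7 + x^6 + x + 1.
x^(93) mod f = x^6 + x^5 + x^4 + x^3.
x^(33) mod f = x^7 + x^6 + x^5 + x^4 + x^3 + 1.
None equal 1, so x has full order 1023; f is primitive.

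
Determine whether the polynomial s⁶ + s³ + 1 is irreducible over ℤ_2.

Write g(s) = s⁶ + s³ + 1.
Check for roots in ℤ_2: g(0) = 1; g(1) = 1.
No roots, so no linear factors.
Monic irreducibles of degree 2 over GF(2): s² + s + 1.
None of them divide g (all give nonzero remainder).
Monic irreducibles of degree 3 over GF(2): s³ + s + 1, s³ + s² + 1.
None of them divide g (all give nonzero remainder).
No irreducible factor of degree ≤ 3 exists, so g is irreducible over GF(2).

Yes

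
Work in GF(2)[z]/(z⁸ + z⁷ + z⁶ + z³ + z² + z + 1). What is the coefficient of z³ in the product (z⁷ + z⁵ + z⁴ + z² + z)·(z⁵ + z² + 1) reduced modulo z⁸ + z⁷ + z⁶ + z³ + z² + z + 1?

Multiply in GF(2)[z]: (z⁷ + z⁵ + z⁴ + z² + z)·(z⁵ + z² + 1) = z¹² + z¹⁰ + z⁷ + z⁵ + z³ + z² + z.
Reduce using z⁸ ≡ z⁷ + z⁶ + z³ + z² + z + 1 (mod z⁸ + z⁷ + z⁶ + z³ + z² + z + 1).
Reduced: z⁷ + z⁶ + z⁴ + z² + 1.

0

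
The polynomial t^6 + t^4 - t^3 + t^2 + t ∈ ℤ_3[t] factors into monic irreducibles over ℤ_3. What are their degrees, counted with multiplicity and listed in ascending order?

Write f(t) = t^6 + t^4 - t^3 + t^2 + t.
Roots in ℤ_3: f(0) = 0 → root; f(1) = 0 → root; f(2) = 0 → root.
Linear factors from roots: (t), (t - 1), (t + 1).
Complete factorization: f(t) = (t)·(t + 1)·(t - 1)·(t^3 - t - 1).
Factor degrees with multiplicity: 1 + 1 + 1 + 3 = 6.

1, 1, 1, 3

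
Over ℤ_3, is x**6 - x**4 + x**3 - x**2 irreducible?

Write P(x) = x**6 - x**4 + x**3 - x**2.
Check for roots in ℤ_3: P(0) = 0 → root; P(1) = 0 → root; P(2) = 1.
P(0) = 0, so (x) divides P(x); P is reducible.

No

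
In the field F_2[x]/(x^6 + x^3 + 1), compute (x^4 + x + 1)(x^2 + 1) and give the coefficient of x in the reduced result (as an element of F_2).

1

Multiply in F_2[x]: (x^4 + x + 1)·(x^2 + 1) = x^6 + x^4 + x^3 + x^2 + x + 1.
Reduce using x^6 ≡ x^3 + 1 (mod x^6 + x^3 + 1).
Reduced: x^4 + x^2 + x.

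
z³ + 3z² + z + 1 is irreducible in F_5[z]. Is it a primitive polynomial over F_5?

No

Write f(z) = z³ + 3z² + z + 1.
|GF(5^3)^×| = 5^3 − 1 = 124. Prime factorization: 124 = 2^2·31.
f is primitive ⇔ z has order 124 in GF(5)[z]/(f), i.e. z^(124/q) ≠ 1 for each prime q | 124.
z^(62) mod f = 1
z^(4) mod f = 3z² + 2z + 3.
Since z^(62) = 1, the order of z divides 62 < 124; not primitive.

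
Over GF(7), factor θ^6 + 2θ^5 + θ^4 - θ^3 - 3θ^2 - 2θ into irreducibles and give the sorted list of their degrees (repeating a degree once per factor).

1, 1, 2, 2

Write f(θ) = θ^6 + 2θ^5 + θ^4 - θ^3 - 3θ^2 - 2θ.
Linear factors from roots: (θ), (θ + 1).
Complete factorization: f(θ) = (θ)·(θ + 1)·(θ^2 + 3θ + 1)·(θ^2 - 2θ - 2).
Factor degrees with multiplicity: 1 + 1 + 2 + 2 = 6.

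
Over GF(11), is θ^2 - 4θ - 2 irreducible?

Write m(θ) = θ^2 - 4θ - 2.
Check each element of GF(11) for a root: m(0)=9, m(1)=6, m(2)=5, m(3)=6, m(4)=9, m(5)=3, m(6)=10, m(7)=8, m(8)=8, m(9)=10, m(10)=3.
No roots. A degree-2 polynomial over a field with no linear factor is irreducible.

Yes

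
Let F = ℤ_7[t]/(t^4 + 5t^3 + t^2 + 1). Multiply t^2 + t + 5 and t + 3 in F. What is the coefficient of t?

Multiply in ℤ_7[t]: (t^2 + t + 5)·(t + 3) = t^3 + 4t^2 + t + 1.
Reduced: t^3 + 4t^2 + t + 1.

1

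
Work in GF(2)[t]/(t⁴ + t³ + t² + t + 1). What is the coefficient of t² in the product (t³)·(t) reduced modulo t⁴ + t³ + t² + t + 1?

Multiply in GF(2)[t]: (t³)·(t) = t⁴.
Reduce using t⁴ ≡ t³ + t² + t + 1 (mod t⁴ + t³ + t² + t + 1).
Reduced: t³ + t² + t + 1.

1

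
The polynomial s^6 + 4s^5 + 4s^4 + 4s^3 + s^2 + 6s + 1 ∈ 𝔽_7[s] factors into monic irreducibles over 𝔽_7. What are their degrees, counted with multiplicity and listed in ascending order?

Write f(s) = s^6 + 4s^5 + 4s^4 + 4s^3 + s^2 + 6s + 1.
Linear factors from roots: (s + 6), (s + 3), (s + 1).
Complete factorization: f(s) = (s + 3)·(s + 6)·(s + 1)^2·(s^2 + 2).
Factor degrees with multiplicity: 1 + 1 + 1 + 1 + 2 = 6.

1, 1, 1, 1, 2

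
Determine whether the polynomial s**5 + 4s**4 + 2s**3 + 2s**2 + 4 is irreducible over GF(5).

Yes

Write m(s) = s**5 + 4s**4 + 2s**3 + 2s**2 + 4.
Check for roots in GF(5): m(0) = 4; m(1) = 3; m(2) = 4; m(3) = 3; m(4) = 2.
No roots, so no linear factors.
Degree-2 irreducible divisors: test the 10 monic irreducibles of degree 2 over GF(5).
None of them divide m (all give nonzero remainder).
No irreducible factor of degree ≤ 2 exists, so m is irreducible over GF(5).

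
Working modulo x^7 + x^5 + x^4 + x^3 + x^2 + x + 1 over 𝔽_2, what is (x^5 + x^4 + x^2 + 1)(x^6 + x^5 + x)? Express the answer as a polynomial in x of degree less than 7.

x^6 + x^5 + x^4 + x^3 + x

Multiply in 𝔽_2[x]: (x^5 + x^4 + x^2 + 1)·(x^6 + x^5 + x) = x^11 + x^9 + x^8 + x^7 + x^3 + x.
Reduce using x^7 ≡ x^5 + x^4 + x^3 + x^2 + x + 1 (mod x^7 + x^5 + x^4 + x^3 + x^2 + x + 1).
Reduced: x^6 + x^5 + x^4 + x^3 + x.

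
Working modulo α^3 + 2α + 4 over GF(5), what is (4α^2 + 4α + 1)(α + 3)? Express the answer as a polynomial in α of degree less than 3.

α^2 + 2

Multiply in GF(5)[α]: (4α^2 + 4α + 1)·(α + 3) = 4α^3 + α^2 + 3α + 3.
Reduce using α^3 ≡ 3α + 1 (mod α^3 + 2α + 4).
Reduced: α^2 + 2.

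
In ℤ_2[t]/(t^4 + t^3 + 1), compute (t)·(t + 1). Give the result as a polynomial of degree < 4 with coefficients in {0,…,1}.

t^2 + t

Multiply in ℤ_2[t]: (t)·(t + 1) = t^2 + t.
Reduced: t^2 + t.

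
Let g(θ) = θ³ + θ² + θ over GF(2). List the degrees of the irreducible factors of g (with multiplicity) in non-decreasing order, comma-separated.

Roots in GF(2): g(0) = 0 → root; g(1) = 1.
Linear factors from roots: (θ).
Complete factorization: g(θ) = (θ)·(θ² + θ + 1).
Factor degrees with multiplicity: 1 + 2 = 3.

1, 2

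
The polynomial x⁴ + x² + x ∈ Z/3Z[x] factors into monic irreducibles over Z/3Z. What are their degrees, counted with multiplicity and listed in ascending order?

Write f(x) = x⁴ + x² + x.
Roots in Z/3Z: f(0) = 0 → root; f(1) = 0 → root; f(2) = 1.
Linear factors from roots: (x), (x + 2).
Complete factorization: f(x) = (x)·(x + 2)·(x² + x + 2).
Factor degrees with multiplicity: 1 + 1 + 2 = 4.

1, 1, 2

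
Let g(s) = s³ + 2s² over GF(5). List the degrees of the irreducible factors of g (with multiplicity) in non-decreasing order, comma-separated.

1, 1, 1

Roots in GF(5): g(0) = 0 → root; g(1) = 3; g(2) = 1; g(3) = 0 → root; g(4) = 1.
Linear factors from roots: (s), (s + 2).
Complete factorization: g(s) = (s + 2)·(s)^2.
Factor degrees with multiplicity: 1 + 1 + 1 = 3.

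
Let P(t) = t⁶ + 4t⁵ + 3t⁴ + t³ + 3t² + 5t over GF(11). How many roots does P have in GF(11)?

3

Evaluate at each of the 11 elements of GF(11):
P(0) = 0 → root; P(1) = 6; P(2) = 6; P(3) = 0 → root; P(4) = 6; P(5) = 8; P(6) = 8; P(7) = 6; P(8) = 7; P(9) = 0 → root; P(10) = 8.
Roots: {0, 3, 9}.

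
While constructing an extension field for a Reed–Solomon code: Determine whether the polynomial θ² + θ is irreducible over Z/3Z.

Write P(θ) = θ² + θ.
Check for roots in Z/3Z: P(0) = 0 → root; P(1) = 2; P(2) = 0 → root.
P(0) = 0, so (θ) divides P(θ); P is reducible.

No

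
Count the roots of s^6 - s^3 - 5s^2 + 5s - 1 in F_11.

Write P(s) = s^6 - s^3 - 5s^2 + 5s - 1.
Evaluate at each of the 11 elements of F_11:
P(0) = 10; P(1) = 10; P(2) = 1; P(3) = 0 → root; P(4) = 0 → root; P(5) = 10; P(6) = 1; P(7) = 0 → root; P(8) = 2; P(9) = 8; P(10) = 2.
Roots: {3, 4, 7}.

3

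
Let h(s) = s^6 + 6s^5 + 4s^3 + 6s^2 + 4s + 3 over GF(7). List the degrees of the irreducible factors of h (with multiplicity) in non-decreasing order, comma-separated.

6

Complete factorization: h(s) = (s^6 + 6s^5 + 4s^3 + 6s^2 + 4s + 3).
Factor degrees with multiplicity: 6 = 6.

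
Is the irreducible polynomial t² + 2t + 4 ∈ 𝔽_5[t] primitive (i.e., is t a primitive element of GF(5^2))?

Write f(t) = t² + 2t + 4.
|GF(5^2)^×| = 5^2 − 1 = 24. Prime factorization: 24 = 2^3·3.
f is primitive ⇔ t has order 24 in GF(5)[t]/(f), i.e. t^(24/q) ≠ 1 for each prime q | 24.
t^(12) mod f = 1
t^(8) mod f = 2t + 4.
Since t^(12) = 1, the order of t divides 12 < 24; not primitive.

No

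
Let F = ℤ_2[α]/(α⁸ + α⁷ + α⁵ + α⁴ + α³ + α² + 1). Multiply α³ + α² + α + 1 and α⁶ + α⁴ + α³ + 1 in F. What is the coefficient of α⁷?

0

Multiply in ℤ_2[α]: (α³ + α² + α + 1)·(α⁶ + α⁴ + α³ + 1) = α⁹ + α⁸ + α⁶ + α² + α + 1.
Reduce using α⁸ ≡ α⁷ + α⁵ + α⁴ + α³ + α² + 1 (mod α⁸ + α⁷ + α⁵ + α⁴ + α³ + α² + 1).
Reduced: α⁵ + α⁴ + α³ + α² + 1.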